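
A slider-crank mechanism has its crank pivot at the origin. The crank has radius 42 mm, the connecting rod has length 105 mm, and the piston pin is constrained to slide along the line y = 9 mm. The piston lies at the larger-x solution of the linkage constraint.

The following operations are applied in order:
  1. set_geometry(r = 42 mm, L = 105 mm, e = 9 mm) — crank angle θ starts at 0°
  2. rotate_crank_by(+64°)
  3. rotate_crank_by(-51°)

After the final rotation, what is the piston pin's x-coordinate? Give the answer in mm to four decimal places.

set_geometry: r = 42 mm, L = 105 mm, e = 9 mm; θ ← 0°
rotate_crank_by(+64°): θ ← 0° +64° = 64°
rotate_crank_by(-51°): θ ← 64° -51° = 13°
crank pin P = (r cos θ, r sin θ) = (40.923543, 9.447944)
h = r sin θ − e = 9.447944 − 9 = 0.447944
x = r cos θ + √(L² − h²) = 40.923543 + √(11025.0 − 0.2007) = 40.923543 + 104.999045 = 145.922587

145.9226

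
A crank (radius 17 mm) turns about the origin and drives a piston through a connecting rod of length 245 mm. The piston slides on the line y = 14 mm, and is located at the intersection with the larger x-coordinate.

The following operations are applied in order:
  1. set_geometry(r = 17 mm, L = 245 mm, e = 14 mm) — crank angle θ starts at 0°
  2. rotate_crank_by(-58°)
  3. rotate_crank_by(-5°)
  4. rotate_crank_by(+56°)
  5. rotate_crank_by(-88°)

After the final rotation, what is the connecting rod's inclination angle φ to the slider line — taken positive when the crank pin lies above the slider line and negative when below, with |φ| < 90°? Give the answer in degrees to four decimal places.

set_geometry: r = 17 mm, L = 245 mm, e = 14 mm; θ ← 0°
rotate_crank_by(-58°): θ ← 0° -58° = -58°
rotate_crank_by(-5°): θ ← -58° -5° = -63°
rotate_crank_by(+56°): θ ← -63° +56° = -7°
rotate_crank_by(-88°): θ ← -7° -88° = -95°
crank pin P = (r cos θ, r sin θ) = (-1.481648, -16.935310)
h = r sin θ − e = -16.935310 − 14 = -30.935310
sin φ = h / L = -30.935310 / 245 = -0.12626657
φ = arcsin(-0.12626657) = -7.253905°

-7.2539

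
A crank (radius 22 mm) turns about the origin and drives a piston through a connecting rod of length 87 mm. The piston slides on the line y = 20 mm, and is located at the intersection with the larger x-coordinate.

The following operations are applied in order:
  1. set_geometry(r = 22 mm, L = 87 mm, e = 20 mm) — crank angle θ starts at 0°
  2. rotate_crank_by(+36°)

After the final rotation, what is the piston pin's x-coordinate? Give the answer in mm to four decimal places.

set_geometry: r = 22 mm, L = 87 mm, e = 20 mm; θ ← 0°
rotate_crank_by(+36°): θ ← 0° +36° = 36°
crank pin P = (r cos θ, r sin θ) = (17.798374, 12.931276)
h = r sin θ − e = 12.931276 − 20 = -7.068724
x = r cos θ + √(L² − h²) = 17.798374 + √(7569.0 − 49.9669) = 17.798374 + 86.712359 = 104.510732

104.5107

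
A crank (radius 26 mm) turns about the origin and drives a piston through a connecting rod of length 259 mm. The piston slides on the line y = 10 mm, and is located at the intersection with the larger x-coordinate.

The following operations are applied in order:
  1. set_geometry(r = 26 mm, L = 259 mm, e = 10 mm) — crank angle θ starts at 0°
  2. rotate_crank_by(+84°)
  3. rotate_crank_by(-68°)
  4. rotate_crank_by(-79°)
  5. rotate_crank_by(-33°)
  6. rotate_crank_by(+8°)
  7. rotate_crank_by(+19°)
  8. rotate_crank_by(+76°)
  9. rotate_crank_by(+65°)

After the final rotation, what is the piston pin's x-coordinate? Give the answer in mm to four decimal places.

set_geometry: r = 26 mm, L = 259 mm, e = 10 mm; θ ← 0°
rotate_crank_by(+84°): θ ← 0° +84° = 84°
rotate_crank_by(-68°): θ ← 84° -68° = 16°
rotate_crank_by(-79°): θ ← 16° -79° = -63°
rotate_crank_by(-33°): θ ← -63° -33° = -96°
rotate_crank_by(+8°): θ ← -96° +8° = -88°
rotate_crank_by(+19°): θ ← -88° +19° = -69°
rotate_crank_by(+76°): θ ← -69° +76° = 7°
rotate_crank_by(+65°): θ ← 7° +65° = 72°
crank pin P = (r cos θ, r sin θ) = (8.034442, 24.727469)
h = r sin θ − e = 24.727469 − 10 = 14.727469
x = r cos θ + √(L² − h²) = 8.034442 + √(67081.0 − 216.8984) = 8.034442 + 258.580938 = 266.615380

266.6154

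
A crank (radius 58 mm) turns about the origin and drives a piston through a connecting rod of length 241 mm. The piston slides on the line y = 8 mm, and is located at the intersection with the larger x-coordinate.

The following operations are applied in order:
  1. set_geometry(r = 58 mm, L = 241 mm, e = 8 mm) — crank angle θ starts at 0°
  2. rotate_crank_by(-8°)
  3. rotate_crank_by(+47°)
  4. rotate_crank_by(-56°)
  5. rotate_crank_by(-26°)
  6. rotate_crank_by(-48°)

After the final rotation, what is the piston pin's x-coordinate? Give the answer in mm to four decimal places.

230.7768

set_geometry: r = 58 mm, L = 241 mm, e = 8 mm; θ ← 0°
rotate_crank_by(-8°): θ ← 0° -8° = -8°
rotate_crank_by(+47°): θ ← -8° +47° = 39°
rotate_crank_by(-56°): θ ← 39° -56° = -17°
rotate_crank_by(-26°): θ ← -17° -26° = -43°
rotate_crank_by(-48°): θ ← -43° -48° = -91°
crank pin P = (r cos θ, r sin θ) = (-1.012240, -57.991166)
h = r sin θ − e = -57.991166 − 8 = -65.991166
x = r cos θ + √(L² − h²) = -1.012240 + √(58081.0 − 4354.8340) = -1.012240 + 231.789055 = 230.776815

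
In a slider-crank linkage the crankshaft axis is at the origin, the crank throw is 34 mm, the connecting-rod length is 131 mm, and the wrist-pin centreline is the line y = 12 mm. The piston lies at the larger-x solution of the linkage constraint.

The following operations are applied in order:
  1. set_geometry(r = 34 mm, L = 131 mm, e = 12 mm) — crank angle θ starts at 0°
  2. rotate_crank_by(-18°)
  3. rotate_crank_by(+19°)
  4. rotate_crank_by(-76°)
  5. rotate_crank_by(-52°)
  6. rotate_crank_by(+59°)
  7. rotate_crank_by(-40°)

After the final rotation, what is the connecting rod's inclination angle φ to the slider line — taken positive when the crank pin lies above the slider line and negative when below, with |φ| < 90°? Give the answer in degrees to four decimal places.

-19.7820

set_geometry: r = 34 mm, L = 131 mm, e = 12 mm; θ ← 0°
rotate_crank_by(-18°): θ ← 0° -18° = -18°
rotate_crank_by(+19°): θ ← -18° +19° = 1°
rotate_crank_by(-76°): θ ← 1° -76° = -75°
rotate_crank_by(-52°): θ ← -75° -52° = -127°
rotate_crank_by(+59°): θ ← -127° +59° = -68°
rotate_crank_by(-40°): θ ← -68° -40° = -108°
crank pin P = (r cos θ, r sin θ) = (-10.506578, -32.335922)
h = r sin θ − e = -32.335922 − 12 = -44.335922
sin φ = h / L = -44.335922 / 131 = -0.33844215
φ = arcsin(-0.33844215) = -19.781990°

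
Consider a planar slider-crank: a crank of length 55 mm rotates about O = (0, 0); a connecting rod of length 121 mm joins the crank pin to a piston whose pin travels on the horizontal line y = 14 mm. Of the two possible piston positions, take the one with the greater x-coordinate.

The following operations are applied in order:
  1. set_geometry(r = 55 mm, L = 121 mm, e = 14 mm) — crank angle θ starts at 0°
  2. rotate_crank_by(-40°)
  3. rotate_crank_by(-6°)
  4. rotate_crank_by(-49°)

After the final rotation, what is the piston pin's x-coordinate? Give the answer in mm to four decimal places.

set_geometry: r = 55 mm, L = 121 mm, e = 14 mm; θ ← 0°
rotate_crank_by(-40°): θ ← 0° -40° = -40°
rotate_crank_by(-6°): θ ← -40° -6° = -46°
rotate_crank_by(-49°): θ ← -46° -49° = -95°
crank pin P = (r cos θ, r sin θ) = (-4.793566, -54.790708)
h = r sin θ − e = -54.790708 − 14 = -68.790708
x = r cos θ + √(L² − h²) = -4.793566 + √(14641.0 − 4732.1616) = -4.793566 + 99.543149 = 94.749583

94.7496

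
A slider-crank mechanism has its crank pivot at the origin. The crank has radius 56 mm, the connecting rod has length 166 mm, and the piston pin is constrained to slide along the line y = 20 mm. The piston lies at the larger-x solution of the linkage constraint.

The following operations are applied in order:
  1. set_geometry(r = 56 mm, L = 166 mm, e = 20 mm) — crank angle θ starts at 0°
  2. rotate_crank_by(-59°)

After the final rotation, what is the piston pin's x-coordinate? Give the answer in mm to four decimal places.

set_geometry: r = 56 mm, L = 166 mm, e = 20 mm; θ ← 0°
rotate_crank_by(-59°): θ ← 0° -59° = -59°
crank pin P = (r cos θ, r sin θ) = (28.842132, -48.001369)
h = r sin θ − e = -48.001369 − 20 = -68.001369
x = r cos θ + √(L² − h²) = 28.842132 + √(27556.0 − 4624.1862) = 28.842132 + 151.432539 = 180.274671

180.2747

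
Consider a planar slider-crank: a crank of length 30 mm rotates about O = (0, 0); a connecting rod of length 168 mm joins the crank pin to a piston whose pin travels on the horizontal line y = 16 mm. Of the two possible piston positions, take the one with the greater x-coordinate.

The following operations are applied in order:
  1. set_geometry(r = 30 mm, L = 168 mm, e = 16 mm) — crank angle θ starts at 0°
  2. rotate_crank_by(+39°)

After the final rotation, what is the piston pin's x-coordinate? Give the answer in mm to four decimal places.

191.2897

set_geometry: r = 30 mm, L = 168 mm, e = 16 mm; θ ← 0°
rotate_crank_by(+39°): θ ← 0° +39° = 39°
crank pin P = (r cos θ, r sin θ) = (23.314379, 18.879612)
h = r sin θ − e = 18.879612 − 16 = 2.879612
x = r cos θ + √(L² − h²) = 23.314379 + √(28224.0 − 8.2922) = 23.314379 + 167.975319 = 191.289698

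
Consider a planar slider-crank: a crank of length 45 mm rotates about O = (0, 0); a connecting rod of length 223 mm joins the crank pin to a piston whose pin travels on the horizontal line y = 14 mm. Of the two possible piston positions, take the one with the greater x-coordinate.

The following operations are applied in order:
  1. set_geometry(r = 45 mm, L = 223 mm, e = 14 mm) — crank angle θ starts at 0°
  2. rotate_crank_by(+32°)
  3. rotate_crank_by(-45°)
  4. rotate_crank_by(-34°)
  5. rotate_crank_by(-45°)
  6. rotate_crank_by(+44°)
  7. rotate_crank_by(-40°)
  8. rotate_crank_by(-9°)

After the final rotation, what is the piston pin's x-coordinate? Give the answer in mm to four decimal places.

209.6611

set_geometry: r = 45 mm, L = 223 mm, e = 14 mm; θ ← 0°
rotate_crank_by(+32°): θ ← 0° +32° = 32°
rotate_crank_by(-45°): θ ← 32° -45° = -13°
rotate_crank_by(-34°): θ ← -13° -34° = -47°
rotate_crank_by(-45°): θ ← -47° -45° = -92°
rotate_crank_by(+44°): θ ← -92° +44° = -48°
rotate_crank_by(-40°): θ ← -48° -40° = -88°
rotate_crank_by(-9°): θ ← -88° -9° = -97°
crank pin P = (r cos θ, r sin θ) = (-5.484120, -44.664577)
h = r sin θ − e = -44.664577 − 14 = -58.664577
x = r cos θ + √(L² − h²) = -5.484120 + √(49729.0 − 3441.5326) = -5.484120 + 215.145224 = 209.661104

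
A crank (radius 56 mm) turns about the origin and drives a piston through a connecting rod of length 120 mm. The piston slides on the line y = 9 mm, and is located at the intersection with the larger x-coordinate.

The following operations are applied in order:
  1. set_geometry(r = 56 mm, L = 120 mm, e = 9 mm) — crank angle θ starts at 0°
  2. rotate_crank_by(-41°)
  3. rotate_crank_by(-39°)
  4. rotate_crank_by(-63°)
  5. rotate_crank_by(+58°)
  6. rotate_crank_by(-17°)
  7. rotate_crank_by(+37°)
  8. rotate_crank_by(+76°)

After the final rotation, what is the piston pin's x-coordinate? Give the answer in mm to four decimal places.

174.9593

set_geometry: r = 56 mm, L = 120 mm, e = 9 mm; θ ← 0°
rotate_crank_by(-41°): θ ← 0° -41° = -41°
rotate_crank_by(-39°): θ ← -41° -39° = -80°
rotate_crank_by(-63°): θ ← -80° -63° = -143°
rotate_crank_by(+58°): θ ← -143° +58° = -85°
rotate_crank_by(-17°): θ ← -85° -17° = -102°
rotate_crank_by(+37°): θ ← -102° +37° = -65°
rotate_crank_by(+76°): θ ← -65° +76° = 11°
crank pin P = (r cos θ, r sin θ) = (54.971122, 10.685304)
h = r sin θ − e = 10.685304 − 9 = 1.685304
x = r cos θ + √(L² − h²) = 54.971122 + √(14400.0 − 2.8402) = 54.971122 + 119.988165 = 174.959287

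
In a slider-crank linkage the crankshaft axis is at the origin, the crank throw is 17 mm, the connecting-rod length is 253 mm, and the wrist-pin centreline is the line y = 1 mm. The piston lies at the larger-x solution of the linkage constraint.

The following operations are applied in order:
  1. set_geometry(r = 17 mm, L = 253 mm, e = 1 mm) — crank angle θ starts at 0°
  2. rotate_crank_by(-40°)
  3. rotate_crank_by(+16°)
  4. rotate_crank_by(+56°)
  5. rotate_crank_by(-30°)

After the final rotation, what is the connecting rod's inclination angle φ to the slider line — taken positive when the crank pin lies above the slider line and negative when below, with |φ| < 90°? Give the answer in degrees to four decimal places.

set_geometry: r = 17 mm, L = 253 mm, e = 1 mm; θ ← 0°
rotate_crank_by(-40°): θ ← 0° -40° = -40°
rotate_crank_by(+16°): θ ← -40° +16° = -24°
rotate_crank_by(+56°): θ ← -24° +56° = 32°
rotate_crank_by(-30°): θ ← 32° -30° = 2°
crank pin P = (r cos θ, r sin θ) = (16.989644, 0.593291)
h = r sin θ − e = 0.593291 − 1 = -0.406709
sin φ = h / L = -0.406709 / 253 = -0.00160754
φ = arcsin(-0.00160754) = -0.092106°

-0.0921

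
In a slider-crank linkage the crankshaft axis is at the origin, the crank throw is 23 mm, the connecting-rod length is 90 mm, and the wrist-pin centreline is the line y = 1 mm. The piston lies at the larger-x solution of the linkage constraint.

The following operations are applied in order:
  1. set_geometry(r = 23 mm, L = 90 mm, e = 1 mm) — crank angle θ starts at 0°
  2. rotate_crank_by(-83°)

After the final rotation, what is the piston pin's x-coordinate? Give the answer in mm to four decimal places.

set_geometry: r = 23 mm, L = 90 mm, e = 1 mm; θ ← 0°
rotate_crank_by(-83°): θ ← 0° -83° = -83°
crank pin P = (r cos θ, r sin θ) = (2.802995, -22.828561)
h = r sin θ − e = -22.828561 − 1 = -23.828561
x = r cos θ + √(L² − h²) = 2.802995 + √(8100.0 − 567.8003) = 2.802995 + 86.788246 = 89.591241

89.5912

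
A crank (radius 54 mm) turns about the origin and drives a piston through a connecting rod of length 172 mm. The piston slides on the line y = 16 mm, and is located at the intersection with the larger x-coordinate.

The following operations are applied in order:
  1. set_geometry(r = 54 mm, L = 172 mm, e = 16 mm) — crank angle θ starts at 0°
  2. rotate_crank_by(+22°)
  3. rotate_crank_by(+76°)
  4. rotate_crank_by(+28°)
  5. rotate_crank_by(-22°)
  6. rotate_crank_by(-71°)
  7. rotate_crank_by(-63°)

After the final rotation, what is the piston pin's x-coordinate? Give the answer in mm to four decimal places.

213.3037

set_geometry: r = 54 mm, L = 172 mm, e = 16 mm; θ ← 0°
rotate_crank_by(+22°): θ ← 0° +22° = 22°
rotate_crank_by(+76°): θ ← 22° +76° = 98°
rotate_crank_by(+28°): θ ← 98° +28° = 126°
rotate_crank_by(-22°): θ ← 126° -22° = 104°
rotate_crank_by(-71°): θ ← 104° -71° = 33°
rotate_crank_by(-63°): θ ← 33° -63° = -30°
crank pin P = (r cos θ, r sin θ) = (46.765372, -27.000000)
h = r sin θ − e = -27.000000 − 16 = -43.000000
x = r cos θ + √(L² − h²) = 46.765372 + √(29584.0 − 1849.0000) = 46.765372 + 166.538284 = 213.303656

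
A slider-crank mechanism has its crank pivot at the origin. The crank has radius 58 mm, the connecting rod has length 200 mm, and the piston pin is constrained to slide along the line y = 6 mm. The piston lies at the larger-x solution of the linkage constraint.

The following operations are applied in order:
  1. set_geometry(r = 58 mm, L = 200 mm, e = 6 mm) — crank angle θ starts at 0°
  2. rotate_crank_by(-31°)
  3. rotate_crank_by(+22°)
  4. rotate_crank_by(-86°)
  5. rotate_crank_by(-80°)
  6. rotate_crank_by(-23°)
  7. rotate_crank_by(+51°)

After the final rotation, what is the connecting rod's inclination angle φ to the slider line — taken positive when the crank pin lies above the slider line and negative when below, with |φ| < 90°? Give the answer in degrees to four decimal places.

set_geometry: r = 58 mm, L = 200 mm, e = 6 mm; θ ← 0°
rotate_crank_by(-31°): θ ← 0° -31° = -31°
rotate_crank_by(+22°): θ ← -31° +22° = -9°
rotate_crank_by(-86°): θ ← -9° -86° = -95°
rotate_crank_by(-80°): θ ← -95° -80° = -175°
rotate_crank_by(-23°): θ ← -175° -23° = -198°
rotate_crank_by(+51°): θ ← -198° +51° = -147°
crank pin P = (r cos θ, r sin θ) = (-48.642893, -31.589064)
h = r sin θ − e = -31.589064 − 6 = -37.589064
sin φ = h / L = -37.589064 / 200 = -0.18794532
φ = arcsin(-0.18794532) = -10.832900°

-10.8329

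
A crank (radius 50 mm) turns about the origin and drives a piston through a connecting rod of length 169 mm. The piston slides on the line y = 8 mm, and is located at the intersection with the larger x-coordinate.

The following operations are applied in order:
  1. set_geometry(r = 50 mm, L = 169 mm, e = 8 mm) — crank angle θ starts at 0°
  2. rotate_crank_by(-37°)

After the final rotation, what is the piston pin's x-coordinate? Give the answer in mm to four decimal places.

set_geometry: r = 50 mm, L = 169 mm, e = 8 mm; θ ← 0°
rotate_crank_by(-37°): θ ← 0° -37° = -37°
crank pin P = (r cos θ, r sin θ) = (39.931776, -30.090751)
h = r sin θ − e = -30.090751 − 8 = -38.090751
x = r cos θ + √(L² − h²) = 39.931776 + √(28561.0 − 1450.9053) = 39.931776 + 164.651434 = 204.583209

204.5832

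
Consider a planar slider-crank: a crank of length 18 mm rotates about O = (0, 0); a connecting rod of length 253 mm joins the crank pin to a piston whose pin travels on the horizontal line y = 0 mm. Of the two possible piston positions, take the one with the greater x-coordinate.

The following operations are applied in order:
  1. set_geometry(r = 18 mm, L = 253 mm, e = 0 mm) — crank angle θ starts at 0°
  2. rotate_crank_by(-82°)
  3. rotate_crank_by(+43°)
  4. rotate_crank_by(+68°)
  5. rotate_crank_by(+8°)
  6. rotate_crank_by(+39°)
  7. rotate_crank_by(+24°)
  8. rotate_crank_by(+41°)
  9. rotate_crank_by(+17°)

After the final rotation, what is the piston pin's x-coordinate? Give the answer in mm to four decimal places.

set_geometry: r = 18 mm, L = 253 mm, e = 0 mm; θ ← 0°
rotate_crank_by(-82°): θ ← 0° -82° = -82°
rotate_crank_by(+43°): θ ← -82° +43° = -39°
rotate_crank_by(+68°): θ ← -39° +68° = 29°
rotate_crank_by(+8°): θ ← 29° +8° = 37°
rotate_crank_by(+39°): θ ← 37° +39° = 76°
rotate_crank_by(+24°): θ ← 76° +24° = 100°
rotate_crank_by(+41°): θ ← 100° +41° = 141°
rotate_crank_by(+17°): θ ← 141° +17° = 158°
crank pin P = (r cos θ, r sin θ) = (-16.689309, 6.742919)
h = r sin θ − e = 6.742919 − 0 = 6.742919
x = r cos θ + √(L² − h²) = -16.689309 + √(64009.0 − 45.4670) = -16.689309 + 252.910128 = 236.220819

236.2208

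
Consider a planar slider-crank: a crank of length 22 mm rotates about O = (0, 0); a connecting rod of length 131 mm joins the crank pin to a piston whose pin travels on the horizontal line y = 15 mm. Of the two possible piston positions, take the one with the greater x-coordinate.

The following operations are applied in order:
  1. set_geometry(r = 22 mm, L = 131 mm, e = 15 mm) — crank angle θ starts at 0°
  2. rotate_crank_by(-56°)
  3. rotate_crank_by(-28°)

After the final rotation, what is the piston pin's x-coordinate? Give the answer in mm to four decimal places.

set_geometry: r = 22 mm, L = 131 mm, e = 15 mm; θ ← 0°
rotate_crank_by(-56°): θ ← 0° -56° = -56°
rotate_crank_by(-28°): θ ← -56° -28° = -84°
crank pin P = (r cos θ, r sin θ) = (2.299626, -21.879482)
h = r sin θ − e = -21.879482 − 15 = -36.879482
x = r cos θ + √(L² − h²) = 2.299626 + √(17161.0 − 1360.0962) = 2.299626 + 125.701646 = 128.001272

128.0013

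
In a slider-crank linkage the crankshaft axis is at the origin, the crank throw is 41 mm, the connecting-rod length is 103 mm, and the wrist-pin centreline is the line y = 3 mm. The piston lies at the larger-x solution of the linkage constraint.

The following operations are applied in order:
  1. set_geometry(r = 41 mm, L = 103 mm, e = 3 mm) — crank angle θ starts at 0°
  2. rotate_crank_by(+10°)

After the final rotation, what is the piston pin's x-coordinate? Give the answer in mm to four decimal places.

set_geometry: r = 41 mm, L = 103 mm, e = 3 mm; θ ← 0°
rotate_crank_by(+10°): θ ← 0° +10° = 10°
crank pin P = (r cos θ, r sin θ) = (40.377118, 7.119575)
h = r sin θ − e = 7.119575 − 3 = 4.119575
x = r cos θ + √(L² − h²) = 40.377118 + √(10609.0 − 16.9709) = 40.377118 + 102.917584 = 143.294702

143.2947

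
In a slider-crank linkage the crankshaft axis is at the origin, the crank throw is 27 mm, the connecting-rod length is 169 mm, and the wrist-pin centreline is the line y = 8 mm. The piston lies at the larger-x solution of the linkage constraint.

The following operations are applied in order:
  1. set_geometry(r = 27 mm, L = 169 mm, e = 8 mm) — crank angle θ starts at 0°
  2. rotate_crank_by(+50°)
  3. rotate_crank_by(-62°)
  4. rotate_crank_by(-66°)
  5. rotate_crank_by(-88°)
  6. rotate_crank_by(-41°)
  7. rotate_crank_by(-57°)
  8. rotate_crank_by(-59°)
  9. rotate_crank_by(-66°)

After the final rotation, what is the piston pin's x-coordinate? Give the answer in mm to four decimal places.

set_geometry: r = 27 mm, L = 169 mm, e = 8 mm; θ ← 0°
rotate_crank_by(+50°): θ ← 0° +50° = 50°
rotate_crank_by(-62°): θ ← 50° -62° = -12°
rotate_crank_by(-66°): θ ← -12° -66° = -78°
rotate_crank_by(-88°): θ ← -78° -88° = -166°
rotate_crank_by(-41°): θ ← -166° -41° = -207°
rotate_crank_by(-57°): θ ← -207° -57° = -264°
rotate_crank_by(-59°): θ ← -264° -59° = -323°
rotate_crank_by(-66°): θ ← -323° -66° = -389°
crank pin P = (r cos θ, r sin θ) = (23.614732, -13.089860)
h = r sin θ − e = -13.089860 − 8 = -21.089860
x = r cos θ + √(L² − h²) = 23.614732 + √(28561.0 − 444.7822) = 23.614732 + 167.678913 = 191.293645

191.2936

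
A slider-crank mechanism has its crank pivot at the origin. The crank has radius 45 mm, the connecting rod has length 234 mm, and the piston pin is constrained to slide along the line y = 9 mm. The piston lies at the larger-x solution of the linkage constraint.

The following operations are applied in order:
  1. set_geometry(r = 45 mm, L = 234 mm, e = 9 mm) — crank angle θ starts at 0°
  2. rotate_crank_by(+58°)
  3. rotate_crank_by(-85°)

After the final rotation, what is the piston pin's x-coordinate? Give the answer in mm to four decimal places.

set_geometry: r = 45 mm, L = 234 mm, e = 9 mm; θ ← 0°
rotate_crank_by(+58°): θ ← 0° +58° = 58°
rotate_crank_by(-85°): θ ← 58° -85° = -27°
crank pin P = (r cos θ, r sin θ) = (40.095294, -20.429572)
h = r sin θ − e = -20.429572 − 9 = -29.429572
x = r cos θ + √(L² − h²) = 40.095294 + √(54756.0 − 866.0997) = 40.095294 + 232.141983 = 272.237277

272.2373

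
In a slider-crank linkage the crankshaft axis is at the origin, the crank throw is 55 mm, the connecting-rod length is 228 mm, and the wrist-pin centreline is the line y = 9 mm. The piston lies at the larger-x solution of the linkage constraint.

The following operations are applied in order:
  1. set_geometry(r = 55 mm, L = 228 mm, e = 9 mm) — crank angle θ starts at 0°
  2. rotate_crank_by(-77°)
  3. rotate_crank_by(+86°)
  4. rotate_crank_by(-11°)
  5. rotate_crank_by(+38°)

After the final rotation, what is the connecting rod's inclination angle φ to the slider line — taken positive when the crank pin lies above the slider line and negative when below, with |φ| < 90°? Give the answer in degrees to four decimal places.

set_geometry: r = 55 mm, L = 228 mm, e = 9 mm; θ ← 0°
rotate_crank_by(-77°): θ ← 0° -77° = -77°
rotate_crank_by(+86°): θ ← -77° +86° = 9°
rotate_crank_by(-11°): θ ← 9° -11° = -2°
rotate_crank_by(+38°): θ ← -2° +38° = 36°
crank pin P = (r cos θ, r sin θ) = (44.495935, 32.328189)
h = r sin θ − e = 32.328189 − 9 = 23.328189
sin φ = h / L = 23.328189 / 228 = 0.10231662
φ = arcsin(0.10231662) = 5.872587°

5.8726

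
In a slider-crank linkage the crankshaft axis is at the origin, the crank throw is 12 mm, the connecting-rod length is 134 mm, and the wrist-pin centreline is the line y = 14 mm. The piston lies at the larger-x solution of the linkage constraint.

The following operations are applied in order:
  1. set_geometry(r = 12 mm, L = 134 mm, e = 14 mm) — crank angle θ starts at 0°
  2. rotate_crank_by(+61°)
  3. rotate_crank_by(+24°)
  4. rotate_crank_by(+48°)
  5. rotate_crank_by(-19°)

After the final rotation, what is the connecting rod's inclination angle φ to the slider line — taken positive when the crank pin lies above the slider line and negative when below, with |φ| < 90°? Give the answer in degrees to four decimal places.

set_geometry: r = 12 mm, L = 134 mm, e = 14 mm; θ ← 0°
rotate_crank_by(+61°): θ ← 0° +61° = 61°
rotate_crank_by(+24°): θ ← 61° +24° = 85°
rotate_crank_by(+48°): θ ← 85° +48° = 133°
rotate_crank_by(-19°): θ ← 133° -19° = 114°
crank pin P = (r cos θ, r sin θ) = (-4.880840, 10.962545)
h = r sin θ − e = 10.962545 − 14 = -3.037455
sin φ = h / L = -3.037455 / 134 = -0.02266757
φ = arcsin(-0.02266757) = -1.298867°

-1.2989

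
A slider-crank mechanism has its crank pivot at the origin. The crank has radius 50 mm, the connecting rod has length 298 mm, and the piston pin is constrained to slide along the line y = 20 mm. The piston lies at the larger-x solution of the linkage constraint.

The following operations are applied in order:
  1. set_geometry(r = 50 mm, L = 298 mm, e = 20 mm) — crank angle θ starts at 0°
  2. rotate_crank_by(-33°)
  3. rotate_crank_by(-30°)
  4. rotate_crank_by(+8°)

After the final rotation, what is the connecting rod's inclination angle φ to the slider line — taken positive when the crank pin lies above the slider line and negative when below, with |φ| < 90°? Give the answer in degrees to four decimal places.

-11.8035

set_geometry: r = 50 mm, L = 298 mm, e = 20 mm; θ ← 0°
rotate_crank_by(-33°): θ ← 0° -33° = -33°
rotate_crank_by(-30°): θ ← -33° -30° = -63°
rotate_crank_by(+8°): θ ← -63° +8° = -55°
crank pin P = (r cos θ, r sin θ) = (28.678822, -40.957602)
h = r sin θ − e = -40.957602 − 20 = -60.957602
sin φ = h / L = -60.957602 / 298 = -0.20455571
φ = arcsin(-0.20455571) = -11.803492°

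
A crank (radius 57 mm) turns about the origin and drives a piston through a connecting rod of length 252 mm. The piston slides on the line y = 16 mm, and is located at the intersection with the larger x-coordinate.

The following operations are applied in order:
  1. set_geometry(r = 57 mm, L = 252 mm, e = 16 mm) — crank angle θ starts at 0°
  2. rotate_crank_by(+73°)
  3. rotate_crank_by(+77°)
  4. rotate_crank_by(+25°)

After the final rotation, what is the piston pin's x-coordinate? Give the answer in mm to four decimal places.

194.9753

set_geometry: r = 57 mm, L = 252 mm, e = 16 mm; θ ← 0°
rotate_crank_by(+73°): θ ← 0° +73° = 73°
rotate_crank_by(+77°): θ ← 73° +77° = 150°
rotate_crank_by(+25°): θ ← 150° +25° = 175°
crank pin P = (r cos θ, r sin θ) = (-56.783098, 4.967877)
h = r sin θ − e = 4.967877 − 16 = -11.032123
x = r cos θ + √(L² − h²) = -56.783098 + √(63504.0 − 121.7077) = -56.783098 + 251.758401 = 194.975303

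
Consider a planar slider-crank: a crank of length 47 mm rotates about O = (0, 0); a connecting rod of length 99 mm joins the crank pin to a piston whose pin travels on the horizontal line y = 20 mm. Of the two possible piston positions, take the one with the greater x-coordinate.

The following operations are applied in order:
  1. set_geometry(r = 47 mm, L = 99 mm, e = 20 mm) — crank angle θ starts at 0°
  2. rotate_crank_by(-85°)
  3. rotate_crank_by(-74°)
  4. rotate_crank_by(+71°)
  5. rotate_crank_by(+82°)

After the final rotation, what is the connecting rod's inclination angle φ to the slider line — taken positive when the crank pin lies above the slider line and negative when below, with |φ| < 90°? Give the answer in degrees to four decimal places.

-14.5749

set_geometry: r = 47 mm, L = 99 mm, e = 20 mm; θ ← 0°
rotate_crank_by(-85°): θ ← 0° -85° = -85°
rotate_crank_by(-74°): θ ← -85° -74° = -159°
rotate_crank_by(+71°): θ ← -159° +71° = -88°
rotate_crank_by(+82°): θ ← -88° +82° = -6°
crank pin P = (r cos θ, r sin θ) = (46.742529, -4.912838)
h = r sin θ − e = -4.912838 − 20 = -24.912838
sin φ = h / L = -24.912838 / 99 = -0.25164483
φ = arcsin(-0.25164483) = -14.574866°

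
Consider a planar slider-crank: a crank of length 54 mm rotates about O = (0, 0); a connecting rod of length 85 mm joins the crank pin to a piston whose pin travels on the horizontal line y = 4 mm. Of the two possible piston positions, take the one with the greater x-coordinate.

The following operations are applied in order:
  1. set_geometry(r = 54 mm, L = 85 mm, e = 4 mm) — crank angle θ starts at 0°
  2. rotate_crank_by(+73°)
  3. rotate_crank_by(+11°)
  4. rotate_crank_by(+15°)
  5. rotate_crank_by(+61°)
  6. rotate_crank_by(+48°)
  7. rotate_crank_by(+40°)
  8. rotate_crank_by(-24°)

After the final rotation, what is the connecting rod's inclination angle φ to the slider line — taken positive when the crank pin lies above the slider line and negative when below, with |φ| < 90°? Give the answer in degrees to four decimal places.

set_geometry: r = 54 mm, L = 85 mm, e = 4 mm; θ ← 0°
rotate_crank_by(+73°): θ ← 0° +73° = 73°
rotate_crank_by(+11°): θ ← 73° +11° = 84°
rotate_crank_by(+15°): θ ← 84° +15° = 99°
rotate_crank_by(+61°): θ ← 99° +61° = 160°
rotate_crank_by(+48°): θ ← 160° +48° = 208°
rotate_crank_by(+40°): θ ← 208° +40° = 248°
rotate_crank_by(-24°): θ ← 248° -24° = 224°
crank pin P = (r cos θ, r sin θ) = (-38.844349, -37.511552)
h = r sin θ − e = -37.511552 − 4 = -41.511552
sin φ = h / L = -41.511552 / 85 = -0.48837120
φ = arcsin(-0.48837120) = -29.233581°

-29.2336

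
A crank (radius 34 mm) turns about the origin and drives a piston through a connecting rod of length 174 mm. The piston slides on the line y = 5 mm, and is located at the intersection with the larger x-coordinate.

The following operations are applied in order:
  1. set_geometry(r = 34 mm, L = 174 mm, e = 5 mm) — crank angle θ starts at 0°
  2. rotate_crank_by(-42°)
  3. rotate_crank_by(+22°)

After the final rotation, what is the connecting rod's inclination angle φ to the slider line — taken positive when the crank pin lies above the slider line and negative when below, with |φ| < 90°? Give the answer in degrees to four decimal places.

-5.4840

set_geometry: r = 34 mm, L = 174 mm, e = 5 mm; θ ← 0°
rotate_crank_by(-42°): θ ← 0° -42° = -42°
rotate_crank_by(+22°): θ ← -42° +22° = -20°
crank pin P = (r cos θ, r sin θ) = (31.949549, -11.628685)
h = r sin θ − e = -11.628685 − 5 = -16.628685
sin φ = h / L = -16.628685 / 174 = -0.09556715
φ = arcsin(-0.09556715) = -5.483964°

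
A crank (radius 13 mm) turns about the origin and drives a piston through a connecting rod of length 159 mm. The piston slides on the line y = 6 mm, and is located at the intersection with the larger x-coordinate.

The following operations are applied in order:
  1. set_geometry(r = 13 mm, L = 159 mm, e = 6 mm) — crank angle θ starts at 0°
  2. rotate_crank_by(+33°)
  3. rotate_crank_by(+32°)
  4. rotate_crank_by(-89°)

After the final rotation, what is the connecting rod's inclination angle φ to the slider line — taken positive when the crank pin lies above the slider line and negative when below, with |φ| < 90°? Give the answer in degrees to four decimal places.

-4.0709

set_geometry: r = 13 mm, L = 159 mm, e = 6 mm; θ ← 0°
rotate_crank_by(+33°): θ ← 0° +33° = 33°
rotate_crank_by(+32°): θ ← 33° +32° = 65°
rotate_crank_by(-89°): θ ← 65° -89° = -24°
crank pin P = (r cos θ, r sin θ) = (11.876091, -5.287576)
h = r sin θ − e = -5.287576 − 6 = -11.287576
sin φ = h / L = -11.287576 / 159 = -0.07099105
φ = arcsin(-0.07099105) = -4.070912°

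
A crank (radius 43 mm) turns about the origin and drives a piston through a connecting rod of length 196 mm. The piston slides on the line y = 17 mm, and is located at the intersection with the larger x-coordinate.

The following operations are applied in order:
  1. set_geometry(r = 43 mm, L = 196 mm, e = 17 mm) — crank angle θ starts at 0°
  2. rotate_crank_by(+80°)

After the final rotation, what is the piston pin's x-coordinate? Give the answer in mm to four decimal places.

201.8210

set_geometry: r = 43 mm, L = 196 mm, e = 17 mm; θ ← 0°
rotate_crank_by(+80°): θ ← 0° +80° = 80°
crank pin P = (r cos θ, r sin θ) = (7.466872, 42.346733)
h = r sin θ − e = 42.346733 − 17 = 25.346733
x = r cos θ + √(L² − h²) = 7.466872 + √(38416.0 − 642.4569) = 7.466872 + 194.354169 = 201.821041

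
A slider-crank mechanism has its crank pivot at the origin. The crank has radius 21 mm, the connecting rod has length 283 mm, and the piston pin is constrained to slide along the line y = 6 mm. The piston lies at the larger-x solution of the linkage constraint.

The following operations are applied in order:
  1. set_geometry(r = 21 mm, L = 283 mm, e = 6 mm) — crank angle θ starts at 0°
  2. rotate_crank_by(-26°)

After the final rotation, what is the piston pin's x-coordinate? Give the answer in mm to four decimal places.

301.4659

set_geometry: r = 21 mm, L = 283 mm, e = 6 mm; θ ← 0°
rotate_crank_by(-26°): θ ← 0° -26° = -26°
crank pin P = (r cos θ, r sin θ) = (18.874675, -9.205794)
h = r sin θ − e = -9.205794 − 6 = -15.205794
x = r cos θ + √(L² − h²) = 18.874675 + √(80089.0 − 231.2162) = 18.874675 + 282.591196 = 301.465871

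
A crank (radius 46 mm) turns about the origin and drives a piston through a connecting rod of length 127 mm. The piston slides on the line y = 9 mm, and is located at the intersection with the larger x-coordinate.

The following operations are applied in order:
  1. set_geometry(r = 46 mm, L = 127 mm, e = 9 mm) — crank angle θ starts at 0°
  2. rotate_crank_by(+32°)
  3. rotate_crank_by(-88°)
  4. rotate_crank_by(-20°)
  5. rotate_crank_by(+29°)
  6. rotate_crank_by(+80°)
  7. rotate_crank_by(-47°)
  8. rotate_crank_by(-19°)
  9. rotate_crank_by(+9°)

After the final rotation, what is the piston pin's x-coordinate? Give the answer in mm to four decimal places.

165.9632

set_geometry: r = 46 mm, L = 127 mm, e = 9 mm; θ ← 0°
rotate_crank_by(+32°): θ ← 0° +32° = 32°
rotate_crank_by(-88°): θ ← 32° -88° = -56°
rotate_crank_by(-20°): θ ← -56° -20° = -76°
rotate_crank_by(+29°): θ ← -76° +29° = -47°
rotate_crank_by(+80°): θ ← -47° +80° = 33°
rotate_crank_by(-47°): θ ← 33° -47° = -14°
rotate_crank_by(-19°): θ ← -14° -19° = -33°
rotate_crank_by(+9°): θ ← -33° +9° = -24°
crank pin P = (r cos θ, r sin θ) = (42.023091, -18.709886)
h = r sin θ − e = -18.709886 − 9 = -27.709886
x = r cos θ + √(L² − h²) = 42.023091 + √(16129.0 − 767.8378) = 42.023091 + 123.940156 = 165.963247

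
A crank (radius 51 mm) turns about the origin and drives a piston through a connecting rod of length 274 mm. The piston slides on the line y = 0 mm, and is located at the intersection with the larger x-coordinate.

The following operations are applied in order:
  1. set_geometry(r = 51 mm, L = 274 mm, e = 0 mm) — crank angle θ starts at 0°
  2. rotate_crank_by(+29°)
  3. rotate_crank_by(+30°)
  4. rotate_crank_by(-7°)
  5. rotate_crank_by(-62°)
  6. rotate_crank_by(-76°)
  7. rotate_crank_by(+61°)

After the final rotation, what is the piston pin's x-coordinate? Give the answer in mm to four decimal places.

set_geometry: r = 51 mm, L = 274 mm, e = 0 mm; θ ← 0°
rotate_crank_by(+29°): θ ← 0° +29° = 29°
rotate_crank_by(+30°): θ ← 29° +30° = 59°
rotate_crank_by(-7°): θ ← 59° -7° = 52°
rotate_crank_by(-62°): θ ← 52° -62° = -10°
rotate_crank_by(-76°): θ ← -10° -76° = -86°
rotate_crank_by(+61°): θ ← -86° +61° = -25°
crank pin P = (r cos θ, r sin θ) = (46.221697, -21.553531)
h = r sin θ − e = -21.553531 − 0 = -21.553531
x = r cos θ + √(L² − h²) = 46.221697 + √(75076.0 − 464.5547) = 46.221697 + 273.150957 = 319.372654

319.3727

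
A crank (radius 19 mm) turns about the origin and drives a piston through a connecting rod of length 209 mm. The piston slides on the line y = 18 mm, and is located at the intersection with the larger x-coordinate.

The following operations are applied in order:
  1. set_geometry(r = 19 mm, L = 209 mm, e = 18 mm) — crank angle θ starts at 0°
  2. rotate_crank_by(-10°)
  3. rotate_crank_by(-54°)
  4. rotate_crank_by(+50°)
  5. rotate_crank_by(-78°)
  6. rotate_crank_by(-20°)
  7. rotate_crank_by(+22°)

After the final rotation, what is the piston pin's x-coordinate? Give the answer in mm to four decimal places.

205.6988

set_geometry: r = 19 mm, L = 209 mm, e = 18 mm; θ ← 0°
rotate_crank_by(-10°): θ ← 0° -10° = -10°
rotate_crank_by(-54°): θ ← -10° -54° = -64°
rotate_crank_by(+50°): θ ← -64° +50° = -14°
rotate_crank_by(-78°): θ ← -14° -78° = -92°
rotate_crank_by(-20°): θ ← -92° -20° = -112°
rotate_crank_by(+22°): θ ← -112° +22° = -90°
crank pin P = (r cos θ, r sin θ) = (0.000000, -19.000000)
h = r sin θ − e = -19.000000 − 18 = -37.000000
x = r cos θ + √(L² − h²) = 0.000000 + √(43681.0 − 1369.0000) = 0.000000 + 205.698809 = 205.698809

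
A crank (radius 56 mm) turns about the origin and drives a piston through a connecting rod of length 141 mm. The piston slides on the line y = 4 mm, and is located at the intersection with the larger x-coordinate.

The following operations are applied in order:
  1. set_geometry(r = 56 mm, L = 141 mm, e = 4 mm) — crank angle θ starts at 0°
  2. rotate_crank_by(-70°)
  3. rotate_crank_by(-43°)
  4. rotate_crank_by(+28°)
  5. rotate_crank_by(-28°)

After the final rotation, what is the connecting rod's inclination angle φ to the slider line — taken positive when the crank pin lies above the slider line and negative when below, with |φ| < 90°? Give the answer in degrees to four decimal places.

set_geometry: r = 56 mm, L = 141 mm, e = 4 mm; θ ← 0°
rotate_crank_by(-70°): θ ← 0° -70° = -70°
rotate_crank_by(-43°): θ ← -70° -43° = -113°
rotate_crank_by(+28°): θ ← -113° +28° = -85°
rotate_crank_by(-28°): θ ← -85° -28° = -113°
crank pin P = (r cos θ, r sin θ) = (-21.880943, -51.548272)
h = r sin θ − e = -51.548272 − 4 = -55.548272
sin φ = h / L = -55.548272 / 141 = -0.39395937
φ = arcsin(-0.39395937) = -23.201089°

-23.2011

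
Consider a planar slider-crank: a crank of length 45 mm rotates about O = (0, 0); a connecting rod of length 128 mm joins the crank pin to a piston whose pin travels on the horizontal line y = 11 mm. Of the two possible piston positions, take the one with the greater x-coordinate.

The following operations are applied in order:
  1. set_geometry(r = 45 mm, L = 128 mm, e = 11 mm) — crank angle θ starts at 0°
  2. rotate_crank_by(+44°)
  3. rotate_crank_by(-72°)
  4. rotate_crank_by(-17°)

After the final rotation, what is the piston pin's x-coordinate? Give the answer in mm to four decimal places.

set_geometry: r = 45 mm, L = 128 mm, e = 11 mm; θ ← 0°
rotate_crank_by(+44°): θ ← 0° +44° = 44°
rotate_crank_by(-72°): θ ← 44° -72° = -28°
rotate_crank_by(-17°): θ ← -28° -17° = -45°
crank pin P = (r cos θ, r sin θ) = (31.819805, -31.819805)
h = r sin θ − e = -31.819805 − 11 = -42.819805
x = r cos θ + √(L² − h²) = 31.819805 + √(16384.0 − 1833.5357) = 31.819805 + 120.625305 = 152.445110

152.4451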